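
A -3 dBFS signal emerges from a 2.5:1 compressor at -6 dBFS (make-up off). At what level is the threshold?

-8 dBFS

Input is 5 dB above T (since output overshoot × R = input overshoot: (-6 − T)·2.5 = -3 − T gives T = -8 dBFS).
Check: -8 + (-3 − (-8))/2.5 = -8 + 2 = -6 dBFS. ✓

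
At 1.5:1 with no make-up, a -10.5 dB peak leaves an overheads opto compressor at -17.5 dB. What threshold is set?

-31.5 dB

Gain reduction = -10.5 − (-17.5) = 7 dB; output overshoot = GR / (R − 1) = 7 / 0.5 = 14 dB.
Threshold = output − output overshoot = -17.5 − 14 = -31.5 dB.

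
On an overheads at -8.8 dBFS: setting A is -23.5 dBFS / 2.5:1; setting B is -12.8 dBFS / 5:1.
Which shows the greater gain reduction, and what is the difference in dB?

A: 14.7 dB over, compressed to 5.88 dB over, so 8.82 dB of GR.
B: 4 dB over, compressed to 0.8 dB over, so 3.2 dB of GR.
Difference: 5.62 dB in favour of A.

A, by 5.62 dB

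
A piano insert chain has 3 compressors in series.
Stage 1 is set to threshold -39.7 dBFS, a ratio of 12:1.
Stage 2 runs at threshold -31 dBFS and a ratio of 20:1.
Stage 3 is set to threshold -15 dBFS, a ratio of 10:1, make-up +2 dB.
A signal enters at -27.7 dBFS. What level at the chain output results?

Stage 1: overshoot 12 dB → 12/12 = 1 dB → -38.7 dBFS.
Stage 2: -38.7 dBFS is at or below the -31 dBFS threshold — no compression; output -38.7 dBFS.
Stage 3: -38.7 dBFS is at or below the -15 dBFS threshold — no compression; make-up brings it to -36.7 dBFS.

-36.7 dBFS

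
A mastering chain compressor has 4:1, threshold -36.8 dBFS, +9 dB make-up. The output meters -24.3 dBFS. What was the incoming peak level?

-22.8 dBFS

Stripping the +9 dB make-up gives -33.3 dBFS at the gain stage.
Post-compression overshoot = -33.3 − (-36.8) = 3.5 dB.
Undo the ratio: input overshoot = 3.5 × 4 = 14 dB, giving input = -22.8 dBFS.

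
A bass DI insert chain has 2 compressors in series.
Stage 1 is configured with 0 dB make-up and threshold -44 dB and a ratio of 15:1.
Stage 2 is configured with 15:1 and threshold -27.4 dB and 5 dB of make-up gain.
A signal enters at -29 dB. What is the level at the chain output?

Stage 1: 15 dB above -44 dB, reduced 15:1 to 1 dB above → -43 dB.
Stage 2: below threshold (-43 ≤ -27.4); passes unchanged; make-up brings it to -38 dB.

-38 dB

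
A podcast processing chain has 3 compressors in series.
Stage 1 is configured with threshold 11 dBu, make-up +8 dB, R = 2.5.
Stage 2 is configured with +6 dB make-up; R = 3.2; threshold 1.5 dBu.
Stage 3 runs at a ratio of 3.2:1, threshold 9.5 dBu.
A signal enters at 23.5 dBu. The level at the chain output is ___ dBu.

11.072266 dBu

Stage 1: overshoot 12.5 dB → 12.5/2.5 = 5 dB → 16 dBu; +8 dB make-up → 24 dBu.
Stage 2: 22.5 dB above 1.5 dBu, reduced 3.2:1 to 7.03125 dB above → 8.53125 dBu; +6 dB make-up → 14.53125 dBu.
Stage 3: 5.03125 dB above 9.5 dBu, reduced 3.2:1 to 1.572266 dB above → 11.072266 dBu.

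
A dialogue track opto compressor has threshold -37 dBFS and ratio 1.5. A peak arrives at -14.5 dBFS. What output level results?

-14.5 dBFS sits 22.5 dB over threshold.
At 1.5:1 the overshoot is divided by 1.5, leaving 15 dB above threshold.
Output = -37 + 15 = -22 dBFS.

-22 dBFS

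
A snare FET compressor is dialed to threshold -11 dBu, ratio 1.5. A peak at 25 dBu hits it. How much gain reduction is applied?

The signal is 36 dB above threshold.
A 1.5:1 ratio leaves 24 dB of that excess.
So the signal is attenuated by 36 − 24 = 12 dB.

12 dB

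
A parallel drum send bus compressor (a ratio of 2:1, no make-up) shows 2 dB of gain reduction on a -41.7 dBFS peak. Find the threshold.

-45.7 dBFS

Let T be the threshold. Output overshoot = (input overshoot)/R, so -43.7 − T = (-41.7 − T)/2.
2·(-43.7 − T) = -41.7 − T → 1·T = -87.4 − (-41.7) = -45.7.
T = -45.7/1 = -45.7 dBFS.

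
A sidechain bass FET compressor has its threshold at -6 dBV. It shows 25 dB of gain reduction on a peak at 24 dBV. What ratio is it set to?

Input overshoot = 24 − (-6) = 30 dB.
Output overshoot = 30 − 25 = 5 dB.
Ratio = input overshoot / output overshoot = 30 / 5 = 6.

6:1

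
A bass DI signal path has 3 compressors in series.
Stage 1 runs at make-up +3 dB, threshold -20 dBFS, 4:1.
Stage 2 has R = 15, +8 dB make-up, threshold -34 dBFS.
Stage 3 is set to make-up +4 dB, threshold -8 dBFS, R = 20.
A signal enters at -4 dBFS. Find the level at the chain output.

Stage 1: overshoot 16 dB → 16/4 = 4 dB → -16 dBFS; +3 dB make-up → -13 dBFS.
Stage 2: overshoot 21 dB → 21/15 = 1.4 dB → -32.6 dBFS; +8 dB make-up → -24.6 dBFS.
Stage 3: -24.6 dBFS is at or below the -8 dBFS threshold — no compression; make-up brings it to -20.6 dBFS.

-20.6 dBFS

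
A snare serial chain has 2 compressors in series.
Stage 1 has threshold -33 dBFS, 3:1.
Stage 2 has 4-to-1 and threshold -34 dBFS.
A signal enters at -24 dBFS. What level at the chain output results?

-33 dBFS

Stage 1: -24 dBFS is 9 dB over -33 dBFS; at 3:1 that becomes 3 dB over, giving -30 dBFS.
Stage 2: 4 dB above -34 dBFS, reduced 4:1 to 1 dB above → -33 dBFS.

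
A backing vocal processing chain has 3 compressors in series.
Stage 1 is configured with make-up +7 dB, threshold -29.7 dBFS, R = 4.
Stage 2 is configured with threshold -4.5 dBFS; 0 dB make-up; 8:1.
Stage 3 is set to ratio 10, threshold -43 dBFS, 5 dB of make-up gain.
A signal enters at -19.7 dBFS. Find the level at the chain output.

-35.72 dBFS

Stage 1: -19.7 dBFS is 10 dB over -29.7 dBFS; at 4:1 that becomes 2.5 dB over, giving -27.2 dBFS; +7 dB make-up → -20.2 dBFS.
Stage 2: below threshold (-20.2 ≤ -4.5); passes unchanged; output -20.2 dBFS.
Stage 3: -20.2 dBFS is 22.8 dB over -43 dBFS; at 10:1 that becomes 2.28 dB over, giving -40.72 dBFS; +5 dB make-up → -35.72 dBFS.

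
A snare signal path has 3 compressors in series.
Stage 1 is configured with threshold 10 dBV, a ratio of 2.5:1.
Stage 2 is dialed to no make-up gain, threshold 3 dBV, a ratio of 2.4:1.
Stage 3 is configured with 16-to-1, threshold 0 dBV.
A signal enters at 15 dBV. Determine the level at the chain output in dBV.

0.421875 dBV

Stage 1: overshoot 5 dB → 5/2.5 = 2 dB → 12 dBV.
Stage 2: 12 dBV is 9 dB over 3 dBV; at 2.4:1 that becomes 3.75 dB over, giving 6.75 dBV.
Stage 3: 6.75 dBV is 6.75 dB over 0 dBV; at 16:1 that becomes 0.421875 dB over, giving 0.421875 dBV.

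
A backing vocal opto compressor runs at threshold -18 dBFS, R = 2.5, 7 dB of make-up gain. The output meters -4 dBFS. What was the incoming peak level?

Stripping the +7 dB make-up gives -11 dBFS at the gain stage.
Post-compression overshoot = -11 − (-18) = 7 dB.
Undo the ratio: input overshoot = 7 × 2.5 = 17.5 dB, giving input = -0.5 dBFS.

-0.5 dBFS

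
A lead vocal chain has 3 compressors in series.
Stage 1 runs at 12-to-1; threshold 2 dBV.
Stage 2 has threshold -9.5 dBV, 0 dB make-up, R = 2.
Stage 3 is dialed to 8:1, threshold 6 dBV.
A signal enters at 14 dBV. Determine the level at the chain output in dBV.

-3.25 dBV

Stage 1: 14 dBV is 12 dB over 2 dBV; at 12:1 that becomes 1 dB over, giving 3 dBV.
Stage 2: 12.5 dB above -9.5 dBV, reduced 2:1 to 6.25 dB above → -3.25 dBV.
Stage 3: -3.25 dBV is at or below the 6 dBV threshold — no compression; output -3.25 dBV.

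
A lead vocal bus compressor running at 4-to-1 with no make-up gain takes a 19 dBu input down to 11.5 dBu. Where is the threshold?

9 dBu

Input is 10 dB above T (since output overshoot × R = input overshoot: (11.5 − T)·4 = 19 − T gives T = 9 dBu).
Check: 9 + (19 − 9)/4 = 9 + 2.5 = 11.5 dBu. ✓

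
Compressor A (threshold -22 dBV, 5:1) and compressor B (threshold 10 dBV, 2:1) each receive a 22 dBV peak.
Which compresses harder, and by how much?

A, by 29.2 dB

A: GR = 44 − 44/5 = 35.2 dB.
B: GR = 12 − 12/2 = 6 dB.
Difference: 29.2 dB in favour of A.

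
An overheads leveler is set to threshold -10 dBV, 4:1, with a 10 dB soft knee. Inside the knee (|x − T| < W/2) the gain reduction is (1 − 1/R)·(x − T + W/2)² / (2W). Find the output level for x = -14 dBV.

-14.0375 dBV

x − T + W/2 = -14 − (-10) + 5 = 1.
GR = (1 − 1/4) × 1² / 20 = 0.75 × 1 / 20 = 0.0375 dB.
Output = -14 − 0.0375 = -14.0375 dBV.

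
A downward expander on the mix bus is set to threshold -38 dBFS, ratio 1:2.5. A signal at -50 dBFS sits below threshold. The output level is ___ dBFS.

-68 dBFS

Below threshold, a 1:2.5 expander applies gain = (2.5−1)×(T − x) of attenuation.
(2.5−1) × 12 = 18 dB, so output = -50 − 18 = -68 dBFS.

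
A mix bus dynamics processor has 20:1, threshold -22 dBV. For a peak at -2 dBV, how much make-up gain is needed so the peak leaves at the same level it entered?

Overshoot 20 dB → 20/20 = 1 dB after compression, so the compressed level is -22 + 1 = -21 dBV.
Make-up = target − compressed = -2 − (-21) = 19 dB.

19 dB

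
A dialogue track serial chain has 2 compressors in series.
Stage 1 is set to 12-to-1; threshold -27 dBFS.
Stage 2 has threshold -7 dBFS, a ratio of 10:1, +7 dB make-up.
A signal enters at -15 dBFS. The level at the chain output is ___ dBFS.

Stage 1: 12 dB above -27 dBFS, reduced 12:1 to 1 dB above → -26 dBFS.
Stage 2: -26 dBFS is at or below the -7 dBFS threshold — no compression; make-up brings it to -19 dBFS.

-19 dBFS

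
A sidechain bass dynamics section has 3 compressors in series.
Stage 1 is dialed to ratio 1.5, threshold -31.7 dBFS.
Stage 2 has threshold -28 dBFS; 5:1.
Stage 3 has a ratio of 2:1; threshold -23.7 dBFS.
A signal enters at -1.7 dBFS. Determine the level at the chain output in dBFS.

Stage 1: overshoot 30 dB → 30/1.5 = 20 dB → -11.7 dBFS.
Stage 2: overshoot 16.3 dB → 16.3/5 = 3.26 dB → -24.74 dBFS.
Stage 3: -24.74 dBFS ≤ -23.7 dBFS, so stage 3 doesn't engage; output -24.74 dBFS.

-24.74 dBFS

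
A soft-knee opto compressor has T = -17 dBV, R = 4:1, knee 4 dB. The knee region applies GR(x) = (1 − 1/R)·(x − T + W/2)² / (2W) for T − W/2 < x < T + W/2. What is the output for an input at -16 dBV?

x − T + W/2 = -16 − (-17) + 2 = 3.
GR = (1 − 1/4) × 3² / 8 = 0.75 × 9 / 8 = 0.84375 dB.
Output = -16 − 0.84375 = -16.84375 dBV.

-16.84375 dBV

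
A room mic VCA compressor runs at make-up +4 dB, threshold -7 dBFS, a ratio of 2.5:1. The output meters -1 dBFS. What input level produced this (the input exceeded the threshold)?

-2 dBFS

Stripping the +4 dB make-up gives -5 dBFS at the gain stage.
Post-compression overshoot = -5 − (-7) = 2 dB.
Input overshoot = R × output overshoot = 5 dB → input = -7 + 5 = -2 dBFS.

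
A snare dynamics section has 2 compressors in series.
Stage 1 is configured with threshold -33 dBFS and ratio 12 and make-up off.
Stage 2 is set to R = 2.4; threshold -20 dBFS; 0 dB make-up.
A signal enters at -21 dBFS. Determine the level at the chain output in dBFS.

Stage 1: overshoot 12 dB → 12/12 = 1 dB → -32 dBFS.
Stage 2: below threshold (-32 ≤ -20); passes unchanged; output -32 dBFS.

-32 dBFS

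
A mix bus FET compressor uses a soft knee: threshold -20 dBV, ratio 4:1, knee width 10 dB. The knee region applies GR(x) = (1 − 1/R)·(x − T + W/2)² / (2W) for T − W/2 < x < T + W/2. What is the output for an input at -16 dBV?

x − T + W/2 = -16 − (-20) + 5 = 9.
GR = (1 − 1/4) × 9² / 20 = 0.75 × 81 / 20 = 3.0375 dB.
Output = -16 − 3.0375 = -19.0375 dBV.

-19.0375 dBV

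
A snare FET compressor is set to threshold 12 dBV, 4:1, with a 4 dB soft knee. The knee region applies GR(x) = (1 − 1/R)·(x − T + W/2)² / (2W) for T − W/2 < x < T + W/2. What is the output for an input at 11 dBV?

10.90625 dBV

x − T + W/2 = 11 − 12 + 2 = 1.
GR = (1 − 1/4) × 1² / 8 = 0.75 × 1 / 8 = 0.09375 dB.
Output = 11 − 0.09375 = 10.90625 dBV.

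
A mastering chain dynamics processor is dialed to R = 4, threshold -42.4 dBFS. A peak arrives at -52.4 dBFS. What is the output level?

-52.4 dBFS

-52.4 dBFS is 10 dB below the -42.4 dBFS threshold, so no gain reduction is applied.
Output = input = -52.4 dBFS.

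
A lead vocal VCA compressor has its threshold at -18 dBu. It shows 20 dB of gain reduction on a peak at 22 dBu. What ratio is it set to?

Input overshoot = 22 − (-18) = 40 dB.
Output overshoot = 40 − 20 = 20 dB.
Ratio = input overshoot / output overshoot = 40 / 20 = 2.

2:1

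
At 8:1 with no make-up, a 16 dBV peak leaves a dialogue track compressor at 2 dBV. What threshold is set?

0 dBV

Let T be the threshold. Output overshoot = (input overshoot)/R, so 2 − T = (16 − T)/8.
8·(2 − T) = 16 − T → 7·T = 16 − 16 = 0.
T = 0/7 = 0 dBV.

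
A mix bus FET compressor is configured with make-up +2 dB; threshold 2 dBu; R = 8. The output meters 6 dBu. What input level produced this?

18 dBu

Remove make-up: 6 − 2 = 4 dBu.
The compressed level sits 4 − 2 = 2 dB over threshold.
Input overshoot = R × output overshoot = 16 dB → input = 2 + 16 = 18 dBu.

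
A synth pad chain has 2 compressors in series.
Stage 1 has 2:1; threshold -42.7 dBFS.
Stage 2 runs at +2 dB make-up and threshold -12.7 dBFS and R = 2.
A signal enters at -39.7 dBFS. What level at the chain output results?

Stage 1: 3 dB above -42.7 dBFS, reduced 2:1 to 1.5 dB above → -41.2 dBFS.
Stage 2: -41.2 dBFS ≤ -12.7 dBFS, so stage 2 doesn't engage; make-up brings it to -39.2 dBFS.

-39.2 dBFS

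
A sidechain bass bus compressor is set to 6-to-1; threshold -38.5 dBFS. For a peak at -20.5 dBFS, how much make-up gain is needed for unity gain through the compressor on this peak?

Overshoot 18 dB → 18/6 = 3 dB after compression, so the compressed level is -38.5 + 3 = -35.5 dBFS.
Make-up = target − compressed = -20.5 − (-35.5) = 15 dB.

15 dB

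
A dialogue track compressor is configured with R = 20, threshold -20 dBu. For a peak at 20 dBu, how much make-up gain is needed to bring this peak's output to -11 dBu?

7 dB

Without make-up, output = threshold + overshoot/20 = -20 + 2 = -18 dBu.
Gap to target: 7 dB.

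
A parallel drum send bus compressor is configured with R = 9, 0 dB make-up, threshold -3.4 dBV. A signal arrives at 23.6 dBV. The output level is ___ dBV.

The input is 27 dB above the -3.4 dBV threshold.
9:1 compression reduces that to 27/9 = 3 dB over.
That puts the output at -0.4 dBV.

-0.4 dBV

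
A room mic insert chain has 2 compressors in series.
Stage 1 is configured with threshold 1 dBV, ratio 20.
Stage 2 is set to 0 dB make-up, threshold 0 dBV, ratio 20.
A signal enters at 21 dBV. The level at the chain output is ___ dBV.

Stage 1: 20 dB above 1 dBV, reduced 20:1 to 1 dB above → 2 dBV.
Stage 2: overshoot 2 dB → 2/20 = 0.1 dB → 0.1 dBV.

0.1 dBV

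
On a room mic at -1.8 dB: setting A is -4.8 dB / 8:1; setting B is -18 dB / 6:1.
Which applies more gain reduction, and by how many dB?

A: overshoot 3 dB → output overshoot 0.375 dB → GR 2.625 dB.
B: overshoot 16.2 dB → output overshoot 2.7 dB → GR 13.5 dB.
Difference: 10.875 dB in favour of B.

B, by 10.875 dB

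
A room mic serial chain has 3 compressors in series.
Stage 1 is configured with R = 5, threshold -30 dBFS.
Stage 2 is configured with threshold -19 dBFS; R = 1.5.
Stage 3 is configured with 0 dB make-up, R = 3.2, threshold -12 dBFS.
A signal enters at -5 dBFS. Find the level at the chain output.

Stage 1: 25 dB above -30 dBFS, reduced 5:1 to 5 dB above → -25 dBFS.
Stage 2: below threshold (-25 ≤ -19); passes unchanged; output -25 dBFS.
Stage 3: below threshold (-25 ≤ -12); passes unchanged; output -25 dBFS.

-25 dBFS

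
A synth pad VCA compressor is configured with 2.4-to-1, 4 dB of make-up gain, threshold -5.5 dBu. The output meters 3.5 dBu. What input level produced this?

Stripping the +4 dB make-up gives -0.5 dBu at the gain stage.
That's 5 dB above the -5.5 dBu threshold.
Input overshoot = R × output overshoot = 12 dB → input = -5.5 + 12 = 6.5 dBu.

6.5 dBu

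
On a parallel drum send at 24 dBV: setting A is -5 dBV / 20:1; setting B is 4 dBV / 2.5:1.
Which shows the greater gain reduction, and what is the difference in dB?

A, by 15.55 dB

A: overshoot 29 dB → output overshoot 1.45 dB → GR 27.55 dB.
B: overshoot 20 dB → output overshoot 8 dB → GR 12 dB.
Difference: 15.55 dB in favour of A.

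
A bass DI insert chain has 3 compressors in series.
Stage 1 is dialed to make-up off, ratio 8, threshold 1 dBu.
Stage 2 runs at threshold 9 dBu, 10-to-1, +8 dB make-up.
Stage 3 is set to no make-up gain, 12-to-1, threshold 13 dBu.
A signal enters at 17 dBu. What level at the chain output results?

Stage 1: 16 dB above 1 dBu, reduced 8:1 to 2 dB above → 3 dBu.
Stage 2: below threshold (3 ≤ 9); passes unchanged; make-up brings it to 11 dBu.
Stage 3: 11 dBu is at or below the 13 dBu threshold — no compression; output 11 dBu.

11 dBu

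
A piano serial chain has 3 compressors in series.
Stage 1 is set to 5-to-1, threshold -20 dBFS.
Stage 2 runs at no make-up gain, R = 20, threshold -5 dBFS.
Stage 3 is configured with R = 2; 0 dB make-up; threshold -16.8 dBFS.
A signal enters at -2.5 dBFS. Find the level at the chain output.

Stage 1: 17.5 dB above -20 dBFS, reduced 5:1 to 3.5 dB above → -16.5 dBFS.
Stage 2: -16.5 dBFS is at or below the -5 dBFS threshold — no compression; output -16.5 dBFS.
Stage 3: -16.5 dBFS is 0.3 dB over -16.8 dBFS; at 2:1 that becomes 0.15 dB over, giving -16.65 dBFS.

-16.65 dBFS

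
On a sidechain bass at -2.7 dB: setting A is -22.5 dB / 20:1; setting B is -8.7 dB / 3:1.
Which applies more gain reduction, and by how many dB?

A, by 14.81 dB

A: overshoot 19.8 dB → output overshoot 0.99 dB → GR 18.81 dB.
B: overshoot 6 dB → output overshoot 2 dB → GR 4 dB.
Difference: 14.81 dB in favour of A.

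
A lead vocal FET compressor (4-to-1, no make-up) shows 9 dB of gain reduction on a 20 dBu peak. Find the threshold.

8 dBu

Gain reduction = 20 − 11 = 9 dB; output overshoot = GR / (R − 1) = 9 / 3 = 3 dB.
Threshold = output − output overshoot = 11 − 3 = 8 dBu.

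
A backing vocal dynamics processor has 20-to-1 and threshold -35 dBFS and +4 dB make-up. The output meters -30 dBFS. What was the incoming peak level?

-15 dBFS

Stripping the +4 dB make-up gives -34 dBFS at the gain stage.
The compressed level sits -34 − (-35) = 1 dB over threshold.
Undo the ratio: input overshoot = 1 × 20 = 20 dB, giving input = -15 dBFS.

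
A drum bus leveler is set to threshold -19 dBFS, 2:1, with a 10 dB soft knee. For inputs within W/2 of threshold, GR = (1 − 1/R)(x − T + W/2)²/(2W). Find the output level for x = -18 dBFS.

x − T + W/2 = -18 − (-19) + 5 = 6.
GR = (1 − 1/2) × 6² / 20 = 0.5 × 36 / 20 = 0.9 dB.
Output = -18 − 0.9 = -18.9 dBFS.

-18.9 dBFS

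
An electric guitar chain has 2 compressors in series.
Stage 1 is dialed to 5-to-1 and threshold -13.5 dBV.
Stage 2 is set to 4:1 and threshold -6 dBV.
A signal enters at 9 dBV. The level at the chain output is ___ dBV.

Stage 1: 9 dBV is 22.5 dB over -13.5 dBV; at 5:1 that becomes 4.5 dB over, giving -9 dBV.
Stage 2: -9 dBV is at or below the -6 dBV threshold — no compression; output -9 dBV.

-9 dBV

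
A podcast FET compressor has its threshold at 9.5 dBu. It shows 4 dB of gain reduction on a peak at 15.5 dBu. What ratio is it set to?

3:1

Input overshoot = 15.5 − 9.5 = 6 dB.
Output overshoot = 6 − 4 = 2 dB.
Ratio = input overshoot / output overshoot = 6 / 2 = 3.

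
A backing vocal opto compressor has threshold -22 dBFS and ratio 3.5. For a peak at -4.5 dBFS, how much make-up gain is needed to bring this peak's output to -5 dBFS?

12 dB

The peak compresses to -22 + 17.5/3.5 = -17 dBFS.
To reach -5 dBFS requires -5 − (-17) = 12 dB of make-up.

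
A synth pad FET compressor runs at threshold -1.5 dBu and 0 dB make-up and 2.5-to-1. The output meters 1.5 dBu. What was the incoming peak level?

Post-compression overshoot = 1.5 − (-1.5) = 3 dB.
Undo the ratio: input overshoot = 3 × 2.5 = 7.5 dB, giving input = 6 dBu.

6 dBu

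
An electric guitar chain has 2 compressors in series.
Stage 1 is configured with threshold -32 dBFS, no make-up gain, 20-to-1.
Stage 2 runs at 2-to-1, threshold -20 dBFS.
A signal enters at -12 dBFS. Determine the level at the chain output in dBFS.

-31 dBFS

Stage 1: overshoot 20 dB → 20/20 = 1 dB → -31 dBFS.
Stage 2: -31 dBFS ≤ -20 dBFS, so stage 2 doesn't engage; output -31 dBFS.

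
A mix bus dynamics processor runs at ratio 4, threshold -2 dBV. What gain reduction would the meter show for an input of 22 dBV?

18 dB

22 dBV exceeds the threshold by 24 dB.
A 4:1 ratio leaves 6 dB of that excess.
So the signal is attenuated by 24 − 6 = 18 dB.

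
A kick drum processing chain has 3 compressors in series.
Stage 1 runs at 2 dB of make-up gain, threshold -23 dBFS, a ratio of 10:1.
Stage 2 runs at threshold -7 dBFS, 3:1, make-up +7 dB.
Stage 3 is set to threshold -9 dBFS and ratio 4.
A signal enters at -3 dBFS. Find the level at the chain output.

Stage 1: overshoot 20 dB → 20/10 = 2 dB → -21 dBFS; +2 dB make-up → -19 dBFS.
Stage 2: -19 dBFS ≤ -7 dBFS, so stage 2 doesn't engage; make-up brings it to -12 dBFS.
Stage 3: -12 dBFS is at or below the -9 dBFS threshold — no compression; output -12 dBFS.

-12 dBFS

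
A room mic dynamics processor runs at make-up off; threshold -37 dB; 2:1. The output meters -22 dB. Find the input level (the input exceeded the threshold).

-7 dB

That's 15 dB above the -37 dB threshold.
Before 2:1 compression the overshoot was 15 × 2 = 30 dB, so input = -37 + 30 = -7 dB.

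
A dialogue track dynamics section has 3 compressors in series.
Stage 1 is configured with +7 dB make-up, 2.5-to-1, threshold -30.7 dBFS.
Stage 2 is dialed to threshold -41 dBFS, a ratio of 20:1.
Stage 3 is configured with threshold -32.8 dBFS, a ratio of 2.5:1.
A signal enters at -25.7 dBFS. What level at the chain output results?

Stage 1: overshoot 5 dB → 5/2.5 = 2 dB → -28.7 dBFS; +7 dB make-up → -21.7 dBFS.
Stage 2: 19.3 dB above -41 dBFS, reduced 20:1 to 0.965 dB above → -40.035 dBFS.
Stage 3: below threshold (-40.035 ≤ -32.8); passes unchanged; output -40.035 dBFS.

-40.035 dBFS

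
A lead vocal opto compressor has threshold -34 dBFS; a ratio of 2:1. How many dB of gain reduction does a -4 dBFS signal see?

Overshoot = -4 − (-34) = 30 dB.
At 2:1, output sits 30/2 = 15 dB above threshold.
Gain reduction = 30 − 15 = 15 dB.

15 dB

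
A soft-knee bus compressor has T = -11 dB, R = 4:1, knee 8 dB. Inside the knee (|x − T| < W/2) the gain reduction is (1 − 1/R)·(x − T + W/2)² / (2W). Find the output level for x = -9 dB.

-10.6875 dB

x − T + W/2 = -9 − (-11) + 4 = 6.
GR = (1 − 1/4) × 6² / 16 = 0.75 × 36 / 16 = 1.6875 dB.
Output = -9 − 1.6875 = -10.6875 dB.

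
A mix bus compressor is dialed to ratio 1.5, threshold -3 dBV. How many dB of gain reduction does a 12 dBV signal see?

5 dB

The signal is 15 dB above threshold.
After 1.5:1 compression the overshoot becomes 15/1.5 = 10 dB.
Gain reduction = 15 − 10 = 5 dB.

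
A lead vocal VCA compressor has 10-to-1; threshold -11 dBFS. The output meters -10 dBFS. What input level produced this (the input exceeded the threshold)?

-1 dBFS

Post-compression overshoot = -10 − (-11) = 1 dB.
Undo the ratio: input overshoot = 1 × 10 = 10 dB, giving input = -1 dBFS.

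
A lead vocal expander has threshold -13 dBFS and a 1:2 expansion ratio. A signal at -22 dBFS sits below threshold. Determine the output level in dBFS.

-31 dBFS

Below threshold, a 1:2 expander applies gain = (2−1)×(T − x) of attenuation.
(2−1) × 9 = 9 dB, so output = -22 − 9 = -31 dBFS.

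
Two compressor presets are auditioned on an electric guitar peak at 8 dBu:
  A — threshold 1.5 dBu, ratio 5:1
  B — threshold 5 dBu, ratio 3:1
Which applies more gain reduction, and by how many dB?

A, by 3.2 dB

A: overshoot 6.5 dB → output overshoot 1.3 dB → GR 5.2 dB.
B: overshoot 3 dB → output overshoot 1 dB → GR 2 dB.
A applies 3.2 dB more gain reduction.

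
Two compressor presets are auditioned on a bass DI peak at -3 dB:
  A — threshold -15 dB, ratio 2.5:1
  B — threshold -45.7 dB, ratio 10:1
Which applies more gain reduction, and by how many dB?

A: GR = 12 − 12/2.5 = 7.2 dB.
B: GR = 42.7 − 42.7/10 = 38.43 dB.
B applies 31.23 dB more gain reduction.

B, by 31.23 dB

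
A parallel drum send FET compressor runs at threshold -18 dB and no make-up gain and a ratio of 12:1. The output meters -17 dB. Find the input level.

Post-compression overshoot = -17 − (-18) = 1 dB.
Undo the ratio: input overshoot = 1 × 12 = 12 dB, giving input = -6 dB.

-6 dB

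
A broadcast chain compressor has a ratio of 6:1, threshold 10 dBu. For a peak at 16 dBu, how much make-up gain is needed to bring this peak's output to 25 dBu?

14 dB

Without make-up, output = threshold + overshoot/6 = 10 + 1 = 11 dBu.
Gap to target: 14 dB.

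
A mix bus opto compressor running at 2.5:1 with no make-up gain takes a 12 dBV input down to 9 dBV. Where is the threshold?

7 dBV

Gain reduction = 12 − 9 = 3 dB; output overshoot = GR / (R − 1) = 3 / 1.5 = 2 dB.
Threshold = output − output overshoot = 9 − 2 = 7 dBV.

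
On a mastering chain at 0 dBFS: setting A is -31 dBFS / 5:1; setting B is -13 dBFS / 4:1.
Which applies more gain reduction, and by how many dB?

A: overshoot 31 dB → output overshoot 6.2 dB → GR 24.8 dB.
B: overshoot 13 dB → output overshoot 3.25 dB → GR 9.75 dB.
Difference: 15.05 dB in favour of A.

A, by 15.05 dB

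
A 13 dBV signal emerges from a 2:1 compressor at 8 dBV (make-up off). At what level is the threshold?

Gain reduction = 13 − 8 = 5 dB; output overshoot = GR / (R − 1) = 5 / 1 = 5 dB.
Threshold = output − output overshoot = 8 − 5 = 3 dBV.

3 dBV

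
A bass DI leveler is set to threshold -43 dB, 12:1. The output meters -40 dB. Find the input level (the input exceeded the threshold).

-7 dB

Post-compression overshoot = -40 − (-43) = 3 dB.
Undo the ratio: input overshoot = 3 × 12 = 36 dB, giving input = -7 dB.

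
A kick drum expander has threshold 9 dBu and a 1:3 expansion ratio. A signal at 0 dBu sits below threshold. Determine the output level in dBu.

-18 dBu

Below threshold, a 1:3 expander applies gain = (3−1)×(T − x) of attenuation.
(3−1) × 9 = 18 dB, so output = 0 − 18 = -18 dBu.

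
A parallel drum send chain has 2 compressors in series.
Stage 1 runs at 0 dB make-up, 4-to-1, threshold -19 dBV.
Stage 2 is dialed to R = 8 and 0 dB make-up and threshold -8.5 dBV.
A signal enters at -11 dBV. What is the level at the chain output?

Stage 1: overshoot 8 dB → 8/4 = 2 dB → -17 dBV.
Stage 2: below threshold (-17 ≤ -8.5); passes unchanged; output -17 dBV.

-17 dBV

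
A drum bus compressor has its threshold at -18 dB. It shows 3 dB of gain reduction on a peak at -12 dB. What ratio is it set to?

2:1

Input overshoot = -12 − (-18) = 6 dB.
Output overshoot = 6 − 3 = 3 dB.
Ratio = input overshoot / output overshoot = 6 / 3 = 2.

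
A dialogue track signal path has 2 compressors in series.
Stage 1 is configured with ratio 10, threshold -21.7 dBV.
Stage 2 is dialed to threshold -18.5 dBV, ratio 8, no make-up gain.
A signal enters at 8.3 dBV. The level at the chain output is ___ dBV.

-18.7 dBV

Stage 1: 8.3 dBV is 30 dB over -21.7 dBV; at 10:1 that becomes 3 dB over, giving -18.7 dBV.
Stage 2: -18.7 dBV ≤ -18.5 dBV, so stage 2 doesn't engage; output -18.7 dBV.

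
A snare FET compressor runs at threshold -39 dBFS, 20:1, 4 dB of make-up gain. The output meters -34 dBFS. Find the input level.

-19 dBFS

Remove make-up: -34 − 4 = -38 dBFS.
Post-compression overshoot = -38 − (-39) = 1 dB.
Input overshoot = R × output overshoot = 20 dB → input = -39 + 20 = -19 dBFS.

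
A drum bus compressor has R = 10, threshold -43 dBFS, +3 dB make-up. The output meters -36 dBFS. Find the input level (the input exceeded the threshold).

-3 dBFS

Stripping the +3 dB make-up gives -39 dBFS at the gain stage.
Post-compression overshoot = -39 − (-43) = 4 dB.
Input overshoot = R × output overshoot = 40 dB → input = -43 + 40 = -3 dBFS.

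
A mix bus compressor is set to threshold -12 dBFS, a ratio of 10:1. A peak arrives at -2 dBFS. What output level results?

Overshoot: -2 − (-12) = 10 dB.
The 10 dB excess becomes 1 dB after 10:1 reduction.
Output = -12 + 1 = -11 dBFS.

-11 dBFS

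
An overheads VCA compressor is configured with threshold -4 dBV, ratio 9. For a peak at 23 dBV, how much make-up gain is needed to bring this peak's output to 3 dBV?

The peak compresses to -4 + 27/9 = -1 dBV.
To reach 3 dBV requires 3 − (-1) = 4 dB of make-up.

4 dB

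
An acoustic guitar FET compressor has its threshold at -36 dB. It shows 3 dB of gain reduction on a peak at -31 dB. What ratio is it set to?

Input overshoot = -31 − (-36) = 5 dB.
Output overshoot = 5 − 3 = 2 dB.
Ratio = input overshoot / output overshoot = 5 / 2 = 2.5.

2.5:1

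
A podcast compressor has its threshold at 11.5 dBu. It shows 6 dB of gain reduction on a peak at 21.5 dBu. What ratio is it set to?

Input overshoot = 21.5 − 11.5 = 10 dB.
Output overshoot = 10 − 6 = 4 dB.
Ratio = input overshoot / output overshoot = 10 / 4 = 2.5.

2.5:1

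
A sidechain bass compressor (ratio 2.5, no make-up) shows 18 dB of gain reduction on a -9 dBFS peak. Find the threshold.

Input is 30 dB above T (since output overshoot × R = input overshoot: (-27 − T)·2.5 = -9 − T gives T = -39 dBFS).
Check: -39 + (-9 − (-39))/2.5 = -39 + 12 = -27 dBFS. ✓

-39 dBFS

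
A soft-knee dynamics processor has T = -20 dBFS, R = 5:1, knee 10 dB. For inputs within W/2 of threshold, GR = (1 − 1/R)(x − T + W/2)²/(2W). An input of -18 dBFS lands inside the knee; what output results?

x − T + W/2 = -18 − (-20) + 5 = 7.
GR = (1 − 1/5) × 7² / 20 = 0.8 × 49 / 20 = 1.96 dB.
Output = -18 − 1.96 = -19.96 dBFS.

-19.96 dBFS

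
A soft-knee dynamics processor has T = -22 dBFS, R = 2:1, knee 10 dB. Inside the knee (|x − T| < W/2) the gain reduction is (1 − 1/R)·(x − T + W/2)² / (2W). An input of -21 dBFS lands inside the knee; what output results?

x − T + W/2 = -21 − (-22) + 5 = 6.
GR = (1 − 1/2) × 6² / 20 = 0.5 × 36 / 20 = 0.9 dB.
Output = -21 − 0.9 = -21.9 dBFS.

-21.9 dBFS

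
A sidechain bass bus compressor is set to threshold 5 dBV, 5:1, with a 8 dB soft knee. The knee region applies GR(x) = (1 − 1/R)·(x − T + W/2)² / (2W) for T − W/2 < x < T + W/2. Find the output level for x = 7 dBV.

x − T + W/2 = 7 − 5 + 4 = 6.
GR = (1 − 1/5) × 6² / 16 = 0.8 × 36 / 16 = 1.8 dB.
Output = 7 − 1.8 = 5.2 dBV.

5.2 dBV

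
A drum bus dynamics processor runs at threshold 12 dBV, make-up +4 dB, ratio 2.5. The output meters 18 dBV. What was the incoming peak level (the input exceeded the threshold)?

17 dBV

Remove make-up: 18 − 4 = 14 dBV.
The compressed level sits 14 − 12 = 2 dB over threshold.
Before 2.5:1 compression the overshoot was 2 × 2.5 = 5 dB, so input = 12 + 5 = 17 dBV.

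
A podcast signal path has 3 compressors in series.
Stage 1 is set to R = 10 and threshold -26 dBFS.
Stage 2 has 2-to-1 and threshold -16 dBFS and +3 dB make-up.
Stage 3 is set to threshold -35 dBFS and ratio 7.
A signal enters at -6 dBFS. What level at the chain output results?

Stage 1: overshoot 20 dB → 20/10 = 2 dB → -24 dBFS.
Stage 2: -24 dBFS is at or below the -16 dBFS threshold — no compression; make-up brings it to -21 dBFS.
Stage 3: -21 dBFS is 14 dB over -35 dBFS; at 7:1 that becomes 2 dB over, giving -33 dBFS.

-33 dBFS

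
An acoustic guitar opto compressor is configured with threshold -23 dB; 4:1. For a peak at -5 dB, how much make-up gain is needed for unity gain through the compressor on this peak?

13.5 dB

The peak compresses to -23 + 18/4 = -18.5 dB.
To reach -5 dB requires -5 − (-18.5) = 13.5 dB of make-up.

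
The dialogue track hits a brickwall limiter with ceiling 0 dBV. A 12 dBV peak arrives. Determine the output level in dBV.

At ∞:1, everything above 0 dBV is held at the ceiling.

0 dBV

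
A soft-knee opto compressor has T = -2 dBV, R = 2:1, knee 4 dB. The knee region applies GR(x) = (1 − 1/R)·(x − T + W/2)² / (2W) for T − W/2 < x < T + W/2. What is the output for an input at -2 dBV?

-2.25 dBV

x − T + W/2 = -2 − (-2) + 2 = 2.
GR = (1 − 1/2) × 2² / 8 = 0.5 × 4 / 8 = 0.25 dB.
Output = -2 − 0.25 = -2.25 dBV.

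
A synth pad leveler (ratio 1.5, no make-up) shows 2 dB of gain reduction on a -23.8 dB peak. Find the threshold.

Input is 6 dB above T (since output overshoot × R = input overshoot: (-25.8 − T)·1.5 = -23.8 − T gives T = -29.8 dB).
Check: -29.8 + (-23.8 − (-29.8))/1.5 = -29.8 + 4 = -25.8 dB. ✓

-29.8 dB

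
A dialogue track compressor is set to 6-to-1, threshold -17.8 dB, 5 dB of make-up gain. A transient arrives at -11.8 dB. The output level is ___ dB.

-11.8 dB sits 6 dB over threshold.
The 6 dB excess becomes 1 dB after 6:1 reduction.
So the level is -17.8 + 1 = -16.8 dB; make-up adds 5 dB, giving -11.8 dB.

-11.8 dB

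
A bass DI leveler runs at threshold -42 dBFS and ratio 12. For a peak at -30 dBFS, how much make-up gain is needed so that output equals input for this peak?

11 dB

The peak compresses to -42 + 12/12 = -41 dBFS.
To reach -30 dBFS requires -30 − (-41) = 11 dB of make-up.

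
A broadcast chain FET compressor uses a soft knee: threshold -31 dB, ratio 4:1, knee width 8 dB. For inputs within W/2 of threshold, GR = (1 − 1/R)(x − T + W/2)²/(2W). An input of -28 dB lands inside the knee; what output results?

x − T + W/2 = -28 − (-31) + 4 = 7.
GR = (1 − 1/4) × 7² / 16 = 0.75 × 49 / 16 = 2.296875 dB.
Output = -28 − 2.296875 = -30.296875 dB.

-30.296875 dB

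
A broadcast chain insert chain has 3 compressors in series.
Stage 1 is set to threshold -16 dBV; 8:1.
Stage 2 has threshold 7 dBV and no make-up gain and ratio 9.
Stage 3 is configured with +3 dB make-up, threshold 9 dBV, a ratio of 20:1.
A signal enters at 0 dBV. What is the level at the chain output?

Stage 1: 16 dB above -16 dBV, reduced 8:1 to 2 dB above → -14 dBV.
Stage 2: -14 dBV is at or below the 7 dBV threshold — no compression; output -14 dBV.
Stage 3: below threshold (-14 ≤ 9); passes unchanged; make-up brings it to -11 dBV.

-11 dBV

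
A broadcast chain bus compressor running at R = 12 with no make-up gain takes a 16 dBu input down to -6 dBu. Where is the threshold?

-8 dBu

Input is 24 dB above T (since output overshoot × R = input overshoot: (-6 − T)·12 = 16 − T gives T = -8 dBu).
Check: -8 + (16 − (-8))/12 = -8 + 2 = -6 dBu. ✓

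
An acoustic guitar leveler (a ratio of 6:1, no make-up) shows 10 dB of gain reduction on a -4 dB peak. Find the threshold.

-16 dB

Gain reduction = -4 − (-14) = 10 dB; output overshoot = GR / (R − 1) = 10 / 5 = 2 dB.
Threshold = output − output overshoot = -14 − 2 = -16 dB.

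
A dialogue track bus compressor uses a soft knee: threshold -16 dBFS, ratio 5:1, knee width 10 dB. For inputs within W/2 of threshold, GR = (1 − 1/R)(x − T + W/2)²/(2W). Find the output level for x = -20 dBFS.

-20.04 dBFS

x − T + W/2 = -20 − (-16) + 5 = 1.
GR = (1 − 1/5) × 1² / 20 = 0.8 × 1 / 20 = 0.04 dB.
Output = -20 − 0.04 = -20.04 dBFS.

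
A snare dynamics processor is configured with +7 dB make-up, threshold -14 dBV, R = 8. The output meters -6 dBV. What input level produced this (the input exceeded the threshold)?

-6 dBV

Remove make-up: -6 − 7 = -13 dBV.
Post-compression overshoot = -13 − (-14) = 1 dB.
Before 8:1 compression the overshoot was 1 × 8 = 8 dB, so input = -14 + 8 = -6 dBV.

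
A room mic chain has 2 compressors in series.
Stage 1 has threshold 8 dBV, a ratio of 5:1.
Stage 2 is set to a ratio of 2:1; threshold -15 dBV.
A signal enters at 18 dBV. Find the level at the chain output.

-2.5 dBV

Stage 1: overshoot 10 dB → 10/5 = 2 dB → 10 dBV.
Stage 2: 25 dB above -15 dBV, reduced 2:1 to 12.5 dB above → -2.5 dBV.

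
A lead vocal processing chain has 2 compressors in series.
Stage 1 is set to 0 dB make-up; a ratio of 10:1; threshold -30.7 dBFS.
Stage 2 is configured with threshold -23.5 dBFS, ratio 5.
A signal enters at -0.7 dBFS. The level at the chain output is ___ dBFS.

Stage 1: 30 dB above -30.7 dBFS, reduced 10:1 to 3 dB above → -27.7 dBFS.
Stage 2: -27.7 dBFS is at or below the -23.5 dBFS threshold — no compression; output -27.7 dBFS.

-27.7 dBFS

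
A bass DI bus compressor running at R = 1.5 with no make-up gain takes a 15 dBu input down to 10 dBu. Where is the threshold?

Let T be the threshold. Output overshoot = (input overshoot)/R, so 10 − T = (15 − T)/1.5.
1.5·(10 − T) = 15 − T → 0.5·T = 15 − 15 = 0.
T = 0/0.5 = 0 dBu.

0 dBu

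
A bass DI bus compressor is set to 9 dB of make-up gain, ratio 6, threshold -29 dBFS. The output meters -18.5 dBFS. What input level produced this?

-20 dBFS

Before make-up, the level was -18.5 − 9 = -27.5 dBFS.
The compressed level sits -27.5 − (-29) = 1.5 dB over threshold.
Before 6:1 compression the overshoot was 1.5 × 6 = 9 dB, so input = -29 + 9 = -20 dBFS.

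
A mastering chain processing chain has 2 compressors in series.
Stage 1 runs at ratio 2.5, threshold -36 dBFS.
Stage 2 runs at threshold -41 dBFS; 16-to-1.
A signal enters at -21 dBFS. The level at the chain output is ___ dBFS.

-40.3125 dBFS

Stage 1: 15 dB above -36 dBFS, reduced 2.5:1 to 6 dB above → -30 dBFS.
Stage 2: 11 dB above -41 dBFS, reduced 16:1 to 0.6875 dB above → -40.3125 dBFS.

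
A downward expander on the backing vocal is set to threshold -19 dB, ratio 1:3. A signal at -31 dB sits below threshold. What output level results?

-55 dB

Below threshold, a 1:3 expander applies gain = (3−1)×(T − x) of attenuation.
(3−1) × 12 = 24 dB, so output = -31 − 24 = -55 dB.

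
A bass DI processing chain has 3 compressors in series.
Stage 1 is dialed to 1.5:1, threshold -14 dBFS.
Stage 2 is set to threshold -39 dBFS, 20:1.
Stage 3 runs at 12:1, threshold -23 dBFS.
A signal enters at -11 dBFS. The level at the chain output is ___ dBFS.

-37.65 dBFS

Stage 1: overshoot 3 dB → 3/1.5 = 2 dB → -12 dBFS.
Stage 2: -12 dBFS is 27 dB over -39 dBFS; at 20:1 that becomes 1.35 dB over, giving -37.65 dBFS.
Stage 3: -37.65 dBFS is at or below the -23 dBFS threshold — no compression; output -37.65 dBFS.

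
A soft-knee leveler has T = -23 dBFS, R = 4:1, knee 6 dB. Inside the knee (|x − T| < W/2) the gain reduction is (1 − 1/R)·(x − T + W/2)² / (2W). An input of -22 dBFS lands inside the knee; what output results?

x − T + W/2 = -22 − (-23) + 3 = 4.
GR = (1 − 1/4) × 4² / 12 = 0.75 × 16 / 12 = 1 dB.
Output = -22 − 1 = -23 dBFS.

-23 dBFS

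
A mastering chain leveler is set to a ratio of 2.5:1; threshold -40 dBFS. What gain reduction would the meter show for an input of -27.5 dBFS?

7.5 dB

-27.5 dBFS exceeds the threshold by 12.5 dB.
After 2.5:1 compression the overshoot becomes 12.5/2.5 = 5 dB.
Gain reduction = 12.5 − 5 = 7.5 dB.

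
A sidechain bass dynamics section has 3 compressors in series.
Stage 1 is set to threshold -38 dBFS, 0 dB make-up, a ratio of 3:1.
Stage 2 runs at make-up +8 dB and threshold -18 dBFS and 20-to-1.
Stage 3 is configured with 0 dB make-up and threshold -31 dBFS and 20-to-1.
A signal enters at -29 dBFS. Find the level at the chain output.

Stage 1: overshoot 9 dB → 9/3 = 3 dB → -35 dBFS.
Stage 2: below threshold (-35 ≤ -18); passes unchanged; make-up brings it to -27 dBFS.
Stage 3: 4 dB above -31 dBFS, reduced 20:1 to 0.2 dB above → -30.8 dBFS.

-30.8 dBFS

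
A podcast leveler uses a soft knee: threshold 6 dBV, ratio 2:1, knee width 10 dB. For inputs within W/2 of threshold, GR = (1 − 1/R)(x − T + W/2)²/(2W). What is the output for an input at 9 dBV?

7.4 dBV

x − T + W/2 = 9 − 6 + 5 = 8.
GR = (1 − 1/2) × 8² / 20 = 0.5 × 64 / 20 = 1.6 dB.
Output = 9 − 1.6 = 7.4 dBV.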